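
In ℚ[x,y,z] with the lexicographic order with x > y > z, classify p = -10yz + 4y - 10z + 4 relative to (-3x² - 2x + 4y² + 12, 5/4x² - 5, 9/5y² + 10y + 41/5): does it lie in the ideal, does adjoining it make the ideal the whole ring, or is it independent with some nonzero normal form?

First compute the reduced Gröbner basis of I by Buchberger's algorithm.
f_1 = -3x² - 2x + 4y² + 12, LT = x².
f_2 = 5/4x² - 5, LT = x².
f_3 = 9/5y² + 10y + 41/5, LT = y².

S(f_1,f_2): lcm = x². S = ⅔x - 4/3y².
  leading term x: no divisor's leading term divides it; move ⅔x to the remainder.
  leading term y²: subtract (-20/27)·f_3 from -4/3y² → 200/27y + 164/27
  leading term y: no divisor's leading term divides it; move 200/27y to the remainder.
  leading term 1: no divisor's leading term divides it; move 164/27 to the remainder.
  remainder ⅔x + 200/27y + 164/27 ≠ 0; add h_4 = ⅔x + 200/27y + 164/27 to the basis.

S(f_1,h_4): lcm = x². S = -100/9xy - 76/9x - 4/3y² - 4.
  leading term xy: subtract (-50/3y)·h_4 from -100/9xy - 76/9x - 4/3y² - 4 → -76/9x + 9892/81y² + 8200/81y - 4
  leading term x: subtract (-38/3)·h_4 from -76/9x + 9892/81y² + 8200/81y - 4 → 9892/81y² + 15800/81y + 5908/81
  leading term y²: subtract (49460/729)·f_3 from 9892/81y² + 15800/81y + 5908/81 → -352400/729y - 352400/729
  leading term y: no divisor's leading term divides it; move -352400/729y to the remainder.
  leading term 1: no divisor's leading term divides it; move -352400/729 to the remainder.
  remainder -352400/729y - 352400/729 ≠ 0; add h_5 = -352400/729y - 352400/729 to the basis.

The other S-polynomials (S(f_1,f_3), S(f_2,f_3), S(f_2,h_4), S(f_3,h_4), S(f_1,h_5), S(f_2,h_5), S(f_3,h_5), S(h_4,h_5)) all reduce to 0 modulo the current basis, so we have a Gröbner basis.
Inter-reduce: drop elements whose leading term is divisible by another's, tail-reduce, and make monic.
Reduced Gröbner basis: {x - 2, y + 1}.
Label its elements g_1 = x - 2, g_2 = y + 1.

Reduce p = -10yz + 4y - 10z + 4 modulo G:
  leading term yz: subtract (-10z)·g_2 from -10yz + 4y - 10z + 4 → 4y + 4
  leading term y: subtract (4)·g_2 from 4y + 4 → 0
  normal form = 0.
Since the normal form is 0, p ∈ I.

-10yz + 4y - 10z + 4 lies in I (it reduces to 0).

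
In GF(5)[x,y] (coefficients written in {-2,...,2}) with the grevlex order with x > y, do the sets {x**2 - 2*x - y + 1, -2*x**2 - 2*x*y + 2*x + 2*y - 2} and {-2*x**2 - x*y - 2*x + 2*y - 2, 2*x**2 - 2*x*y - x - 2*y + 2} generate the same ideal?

Yes, the ideals are equal.

Since reduced Gröbner bases are canonical representatives of ideals under a given ordering, it suffices to compute and compare them.
Buchberger on the first generating set:
f_1 = x**2 - 2*x - y + 1, LT = x**2.
f_2 = -2*x**2 - 2*x*y + 2*x + 2*y - 2, LT = x**2.

S(f_1,f_2): lcm = x**2. S = -x*y - x.
  leading term x*y: no divisor's leading term divides it; move -x*y to the remainder.
  leading term x: no divisor's leading term divides it; move -x to the remainder.
  remainder -x*y - x ≠ 0; add g_3 = -x*y - x to the basis.

S(f_1,g_3): lcm = x**2*y. S = -x**2 - 2*x*y - y**2 + y.
  leading term x**2: subtract (-1)·f_1 from -x**2 - 2*x*y - y**2 + y → -2*x*y - y**2 - 2*x + 1
  leading term x*y: subtract (2)·g_3 from -2*x*y - y**2 - 2*x + 1 → -y**2 + 1
  leading term y**2: no divisor's leading term divides it; move -y**2 to the remainder.
  leading term 1: no divisor's leading term divides it; move 1 to the remainder.
  remainder -y**2 + 1 ≠ 0; add g_4 = -y**2 + 1 to the basis.

The other S-polynomials (S(f_2,g_3), S(f_1,g_4), S(f_2,g_4), S(g_3,g_4)) all reduce to 0 modulo the current basis, so we have a Gröbner basis.
Inter-reduce: drop elements whose leading term is divisible by another's, tail-reduce, and make monic.
Reduced Gröbner basis: {x**2 - 2*x - y + 1, x*y + x, y**2 - 1}.

Buchberger on the second generating set:
h_1 = -2*x**2 - x*y - 2*x + 2*y - 2, LT = x**2.
h_2 = 2*x**2 - 2*x*y - x - 2*y + 2, LT = x**2.

S(h_1,h_2): lcm = x**2. S = -x*y - x.
  leading term x*y: no divisor's leading term divides it; move -x*y to the remainder.
  leading term x: no divisor's leading term divides it; move -x to the remainder.
  remainder -x*y - x ≠ 0; add k_3 = -x*y - x to the basis.

S(h_1,k_3): lcm = x**2*y. S = -2*x*y**2 - x**2 + x*y - y**2 + y.
  leading term x*y**2: subtract (2*y)·k_3 from -2*x*y**2 - x**2 + x*y - y**2 + y → -x**2 - 2*x*y - y**2 + y
  leading term x**2: subtract (-2)·h_1 from -x**2 - 2*x*y - y**2 + y → x*y - y**2 + x + 1
  leading term x*y: subtract (-1)·k_3 from x*y - y**2 + x + 1 → -y**2 + 1
  leading term y**2: no divisor's leading term divides it; move -y**2 to the remainder.
  leading term 1: no divisor's leading term divides it; move 1 to the remainder.
  remainder -y**2 + 1 ≠ 0; add k_4 = -y**2 + 1 to the basis.

The other S-polynomials (S(h_2,k_3), S(h_1,k_4), S(h_2,k_4), S(k_3,k_4)) all reduce to 0 modulo the current basis, so we have a Gröbner basis.
Inter-reduce: drop elements whose leading term is divisible by another's, tail-reduce, and make monic.
Reduced Gröbner basis: {x**2 - 2*x - y + 1, x*y + x, y**2 - 1}.

Same reduced basis, so the two generating sets span the same ideal.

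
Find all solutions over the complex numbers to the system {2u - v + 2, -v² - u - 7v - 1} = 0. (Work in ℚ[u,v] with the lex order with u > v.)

Compute a lex Gröbner basis by Buchberger's algorithm.
f_1 = 2u - v + 2, LT = u.
f_2 = -u - v² - 7v - 1, LT = u.

S(f_1,f_2): lcm = u. S = -v² - 15/2v.
  leading term v²: no divisor's leading term divides it; move -v² to the remainder.
  leading term v: no divisor's leading term divides it; move -15/2v to the remainder.
  remainder -v² - 15/2v ≠ 0; add h_3 = -v² - 15/2v to the basis.

The other S-polynomials (S(f_1,h_3), S(f_2,h_3)) all reduce to 0 modulo the current basis, so we have a Gröbner basis.
Inter-reduce: drop elements whose leading term is divisible by another's, tail-reduce, and make monic.
Reduced Gröbner basis: {u - ½v + 1, v² + 15/2v}.

Elimination: the polynomial v² + 15/2v lies in the elimination ideal for v, so v ∈ {-15/2, 0}. For each such v, the remaining basis elements (now univariate) give the rest of the solution.
  v = -15/2: the earlier basis element becomes u + 19/4 = 0, giving u = -19/4 — point (-19/4, -15/2).
  v = 0: the earlier basis element becomes u + 1 = 0, giving u = -1 — point (-1, 0).
Check: every point annihilates each of the original generators.

{(-19/4, -15/2), (-1, 0)}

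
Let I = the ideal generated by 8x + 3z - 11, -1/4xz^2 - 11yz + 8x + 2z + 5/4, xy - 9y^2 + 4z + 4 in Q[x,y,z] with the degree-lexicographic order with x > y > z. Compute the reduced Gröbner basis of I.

G = {z^3 - 352/3yz - 11/3z^2 - 32/3z + 392/3, y^2 + 1/24yz - 11/72y - 4/9z - 4/9, x + 3/8z - 11/8}

f_1 = 8x + 3z - 11, LT = x.
f_2 = -1/4xz^2 - 11yz + 8x + 2z + 5/4, LT = xz^2.
f_3 = xy - 9y^2 + 4z + 4, LT = xy.

S(f_1,f_2): lcm = xz^2. S = 3/8z^3 - 44yz - 11/8z^2 + 32x + 8z + 5.
  reduce S modulo (f_1, f_2, f_3):
  remainder 3/8z^3 - 44yz - 11/8z^2 - 4z + 49 ≠ 0; add g_4 = 3/8z^3 - 44yz - 11/8z^2 - 4z + 49 to the basis.

S(f_1,f_3): lcm = xy. S = 9y^2 + 3/8yz - 11/8y - 4z - 4.
  reduce S modulo (f_1, f_2, f_3, g_4):
  remainder 9y^2 + 3/8yz - 11/8y - 4z - 4 ≠ 0; add g_5 = 9y^2 + 3/8yz - 11/8y - 4z - 4 to the basis.

The other S-polynomials (S(f_2,f_3), S(f_1,g_4), S(f_2,g_4), S(f_3,g_4), S(f_1,g_5), S(f_2,g_5), S(f_3,g_5), S(g_4,g_5)) all reduce to 0 modulo the current basis, so we have a Gröbner basis.
Inter-reduce: drop elements whose leading term is divisible by another's, tail-reduce, and make monic.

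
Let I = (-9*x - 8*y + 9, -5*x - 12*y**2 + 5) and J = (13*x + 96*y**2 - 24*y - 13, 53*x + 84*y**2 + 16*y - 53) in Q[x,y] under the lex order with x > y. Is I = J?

Since reduced Gröbner bases are canonical representatives of ideals under a given ordering, it suffices to compute and compare them.
Buchberger on the first generating set:
f_1 = -9*x - 8*y + 9, LT = x.
f_2 = -5*x - 12*y**2 + 5, LT = x.

S(f_1,f_2): lcm = x. S = -12/5*y**2 + 8/9*y.
  leading term y**2: no divisor's leading term divides it; move -12/5*y**2 to the remainder.
  leading term y: no divisor's leading term divides it; move 8/9*y to the remainder.
  remainder -12/5*y**2 + 8/9*y ≠ 0; add g_3 = -12/5*y**2 + 8/9*y to the basis.

The other S-polynomials (S(f_1,g_3), S(f_2,g_3)) all reduce to 0 modulo the current basis, so we have a Gröbner basis.
Inter-reduce: drop elements whose leading term is divisible by another's, tail-reduce, and make monic.
Reduced Gröbner basis: {x + 8/9*y - 1, y**2 - 10/27*y}.

Buchberger on the second generating set:
h_1 = 13*x + 96*y**2 - 24*y - 13, LT = x.
h_2 = 53*x + 84*y**2 + 16*y - 53, LT = x.

S(h_1,h_2): lcm = x. S = 3996/689*y**2 - 1480/689*y.
  leading term y**2: no divisor's leading term divides it; move 3996/689*y**2 to the remainder.
  leading term y: no divisor's leading term divides it; move -1480/689*y to the remainder.
  remainder 3996/689*y**2 - 1480/689*y ≠ 0; add k_3 = 3996/689*y**2 - 1480/689*y to the basis.

The other S-polynomials (S(h_1,k_3), S(h_2,k_3)) all reduce to 0 modulo the current basis, so we have a Gröbner basis.
Inter-reduce: drop elements whose leading term is divisible by another's, tail-reduce, and make monic.
Reduced Gröbner basis: {x + 8/9*y - 1, y**2 - 10/27*y}.

The two bases agree; hence the ideals are identical.

Yes, the ideals are equal.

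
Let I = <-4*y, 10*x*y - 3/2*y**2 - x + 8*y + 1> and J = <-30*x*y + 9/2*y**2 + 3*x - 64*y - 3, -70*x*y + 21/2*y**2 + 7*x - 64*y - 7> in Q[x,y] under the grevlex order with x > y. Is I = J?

Equality of ideals is decidable: compute both reduced Gröbner bases (unique for the ordering) and check whether they agree.
Buchberger on the first generating set:
f_1 = -4*y, LT = y.
f_2 = 10*x*y - 3/2*y**2 - x + 8*y + 1, LT = x*y.

S(f_1,f_2): lcm = x*y. S = 3/20*y**2 + 1/10*x - 4/5*y - 1/10.
  reduce S modulo (f_1, f_2):
  remainder 1/10*x - 1/10 ≠ 0; add g_3 = 1/10*x - 1/10 to the basis.

The other S-polynomials (S(f_1,g_3), S(f_2,g_3)) all reduce to 0 modulo the current basis, so we have a Gröbner basis.
Inter-reduce: drop elements whose leading term is divisible by another's, tail-reduce, and make monic.
Reduced Gröbner basis: {x - 1, y}.

Buchberger on the second generating set:
h_1 = -30*x*y + 9/2*y**2 + 3*x - 64*y - 3, LT = x*y.
h_2 = -70*x*y + 21/2*y**2 + 7*x - 64*y - 7, LT = x*y.

S(h_1,h_2): lcm = x*y. S = 128/105*y.
  reduce S modulo (h_1, h_2):
  remainder 128/105*y ≠ 0; add k_3 = 128/105*y to the basis.

S(h_1,k_3): lcm = x*y. S = -3/20*y**2 - 1/10*x + 32/15*y + 1/10.
  reduce S modulo (h_1, h_2, k_3):
  remainder -1/10*x + 1/10 ≠ 0; add k_4 = -1/10*x + 1/10 to the basis.

The other S-polynomials (S(h_2,k_3), S(h_1,k_4), S(h_2,k_4), S(k_3,k_4)) all reduce to 0 modulo the current basis, so we have a Gröbner basis.
Inter-reduce: drop elements whose leading term is divisible by another's, tail-reduce, and make monic.
Reduced Gröbner basis: {x - 1, y}.

The two bases agree; hence the ideals are identical.
The same test decides containment: I ⊆ J iff every generator of I reduces to 0 modulo a Gröbner basis of J.

Yes, the ideals are equal.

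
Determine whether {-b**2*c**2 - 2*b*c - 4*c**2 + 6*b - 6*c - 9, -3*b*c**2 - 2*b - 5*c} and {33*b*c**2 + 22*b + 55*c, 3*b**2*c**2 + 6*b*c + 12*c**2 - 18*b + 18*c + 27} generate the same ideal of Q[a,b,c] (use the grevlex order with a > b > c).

Yes, the ideals are equal.

Equality of ideals is decidable: compute both reduced Gröbner bases (unique for the ordering) and check whether they agree.
Buchberger on the first generating set:
f_1 = -b**2*c**2 - 2*b*c - 4*c**2 + 6*b - 6*c - 9, LT = b**2*c**2.
f_2 = -3*b*c**2 - 2*b - 5*c, LT = b*c**2.

S(f_1,f_2): lcm = b**2*c**2. S = -2/3*b**2 + 1/3*b*c + 4*c**2 - 6*b + 6*c + 9.
  leading term b**2: no divisor's leading term divides it; move -2/3*b**2 to the remainder.
  leading term b*c: no divisor's leading term divides it; move 1/3*b*c to the remainder.
  leading term c**2: no divisor's leading term divides it; move 4*c**2 to the remainder.
  leading term b: no divisor's leading term divides it; move -6*b to the remainder.
  leading term c: no divisor's leading term divides it; move 6*c to the remainder.
  leading term 1: no divisor's leading term divides it; move 9 to the remainder.
  remainder -2/3*b**2 + 1/3*b*c + 4*c**2 - 6*b + 6*c + 9 ≠ 0; add g_3 = -2/3*b**2 + 1/3*b*c + 4*c**2 - 6*b + 6*c + 9 to the basis.

S(f_1,g_3): lcm = b**2*c**2. S = 1/2*b*c**3 + 6*c**4 - 9*b*c**2 + 9*c**3 + 2*b*c + 35/2*c**2 - 6*b + 6*c + 9.
  leading term b*c**3: subtract (-1/6*c)·f_2 from 1/2*b*c**3 + 6*c**4 - 9*b*c**2 + 9*c**3 + 2*b*c + 35/2*c**2 - 6*b + 6*c + 9 → 6*c**4 - 9*b*c**2 + 9*c**3 + 5/3*b*c + 50/3*c**2 - 6*b + 6*c + 9
  leading term c**4: no divisor's leading term divides it; move 6*c**4 to the remainder.
  leading term b*c**2: subtract (3)·f_2 from -9*b*c**2 + 9*c**3 + 5/3*b*c + 50/3*c**2 - 6*b + 6*c + 9 → 9*c**3 + 5/3*b*c + 50/3*c**2 + 21*c + 9
  leading term c**3: no divisor's leading term divides it; move 9*c**3 to the remainder.
  leading term b*c: no divisor's leading term divides it; move 5/3*b*c to the remainder.
  leading term c**2: no divisor's leading term divides it; move 50/3*c**2 to the remainder.
  leading term c: no divisor's leading term divides it; move 21*c to the remainder.
  leading term 1: no divisor's leading term divides it; move 9 to the remainder.
  remainder 6*c**4 + 9*c**3 + 5/3*b*c + 50/3*c**2 + 21*c + 9 ≠ 0; add g_4 = 6*c**4 + 9*c**3 + 5/3*b*c + 50/3*c**2 + 21*c + 9 to the basis.

The other S-polynomials (S(f_2,g_3), S(f_1,g_4), S(f_2,g_4), S(g_3,g_4)) all reduce to 0 modulo the current basis, so we have a Gröbner basis.
Inter-reduce: drop elements whose leading term is divisible by another's, tail-reduce, and make monic.
Reduced Gröbner basis: {c**4 + 3/2*c**3 + 5/18*b*c + 25/9*c**2 + 7/2*c + 3/2, b*c**2 + 2/3*b + 5/3*c, b**2 - 1/2*b*c - 6*c**2 + 9*b - 9*c - 27/2}.

Buchberger on the second generating set:
h_1 = 33*b*c**2 + 22*b + 55*c, LT = b*c**2.
h_2 = 3*b**2*c**2 + 6*b*c + 12*c**2 - 18*b + 18*c + 27, LT = b**2*c**2.

S(h_1,h_2): lcm = b**2*c**2. S = 2/3*b**2 - 1/3*b*c - 4*c**2 + 6*b - 6*c - 9.
  leading term b**2: no divisor's leading term divides it; move 2/3*b**2 to the remainder.
  leading term b*c: no divisor's leading term divides it; move -1/3*b*c to the remainder.
  leading term c**2: no divisor's leading term divides it; move -4*c**2 to the remainder.
  leading term b: no divisor's leading term divides it; move 6*b to the remainder.
  leading term c: no divisor's leading term divides it; move -6*c to the remainder.
  leading term 1: no divisor's leading term divides it; move -9 to the remainder.
  remainder 2/3*b**2 - 1/3*b*c - 4*c**2 + 6*b - 6*c - 9 ≠ 0; add k_3 = 2/3*b**2 - 1/3*b*c - 4*c**2 + 6*b - 6*c - 9 to the basis.

S(h_1,k_3): lcm = b**2*c**2. S = 1/2*b*c**3 + 6*c**4 - 9*b*c**2 + 9*c**3 + 2/3*b**2 + 5/3*b*c + 27/2*c**2.
  leading term b*c**3: subtract (1/66*c)·h_1 from 1/2*b*c**3 + 6*c**4 - 9*b*c**2 + 9*c**3 + 2/3*b**2 + 5/3*b*c + 27/2*c**2 → 6*c**4 - 9*b*c**2 + 9*c**3 + 2/3*b**2 + 4/3*b*c + 38/3*c**2
  leading term c**4: no divisor's leading term divides it; move 6*c**4 to the remainder.
  leading term b*c**2: subtract (-3/11)·h_1 from -9*b*c**2 + 9*c**3 + 2/3*b**2 + 4/3*b*c + 38/3*c**2 → 9*c**3 + 2/3*b**2 + 4/3*b*c + 38/3*c**2 + 6*b + 15*c
  leading term c**3: no divisor's leading term divides it; move 9*c**3 to the remainder.
  leading term b**2: subtract (1)·k_3 from 2/3*b**2 + 4/3*b*c + 38/3*c**2 + 6*b + 15*c → 5/3*b*c + 50/3*c**2 + 21*c + 9
  leading term b*c: no divisor's leading term divides it; move 5/3*b*c to the remainder.
  leading term c**2: no divisor's leading term divides it; move 50/3*c**2 to the remainder.
  leading term c: no divisor's leading term divides it; move 21*c to the remainder.
  leading term 1: no divisor's leading term divides it; move 9 to the remainder.
  remainder 6*c**4 + 9*c**3 + 5/3*b*c + 50/3*c**2 + 21*c + 9 ≠ 0; add k_4 = 6*c**4 + 9*c**3 + 5/3*b*c + 50/3*c**2 + 21*c + 9 to the basis.

The other S-polynomials (S(h_2,k_3), S(h_1,k_4), S(h_2,k_4), S(k_3,k_4)) all reduce to 0 modulo the current basis, so we have a Gröbner basis.
Inter-reduce: drop elements whose leading term is divisible by another's, tail-reduce, and make monic.
Reduced Gröbner basis: {c**4 + 3/2*c**3 + 5/18*b*c + 25/9*c**2 + 7/2*c + 3/2, b*c**2 + 2/3*b + 5/3*c, b**2 - 1/2*b*c - 6*c**2 + 9*b - 9*c - 27/2}.

Same reduced basis, so the two generating sets span the same ideal.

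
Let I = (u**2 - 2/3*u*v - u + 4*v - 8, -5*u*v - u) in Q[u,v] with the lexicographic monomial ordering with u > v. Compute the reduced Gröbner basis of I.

G = {u**2 - 13/15*u + 4*v - 8, u*v + 1/5*u, v**2 - 9/5*v - 2/5}

f_1 = u**2 - 2/3*u*v - u + 4*v - 8, LT = u**2.
f_2 = -5*u*v - u, LT = u*v.

S(f_1,f_2): lcm = u**2*v. S = -1/5*u**2 - 2/3*u*v**2 - u*v + 4*v**2 - 8*v.
  leading term u**2: subtract (-1/5)·f_1 from -1/5*u**2 - 2/3*u*v**2 - u*v + 4*v**2 - 8*v → -2/3*u*v**2 - 17/15*u*v - 1/5*u + 4*v**2 - 36/5*v - 8/5
  leading term u*v**2: subtract (2/15*v)·f_2 from -2/3*u*v**2 - 17/15*u*v - 1/5*u + 4*v**2 - 36/5*v - 8/5 → -u*v - 1/5*u + 4*v**2 - 36/5*v - 8/5
  leading term u*v: subtract (1/5)·f_2 from -u*v - 1/5*u + 4*v**2 - 36/5*v - 8/5 → 4*v**2 - 36/5*v - 8/5
  leading term v**2: no divisor's leading term divides it; move 4*v**2 to the remainder.
  leading term v: no divisor's leading term divides it; move -36/5*v to the remainder.
  leading term 1: no divisor's leading term divides it; move -8/5 to the remainder.
  remainder 4*v**2 - 36/5*v - 8/5 ≠ 0; add g_3 = 4*v**2 - 36/5*v - 8/5 to the basis.

S(f_1,g_3): leading monomials are coprime, so the S-polynomial reduces to 0 (Buchberger's first criterion).
S(f_2,g_3): lcm = u*v**2. S = 2*u*v + 2/5*u.
  leading term u*v: subtract (-2/5)·f_2 from 2*u*v + 2/5*u → 0
  remainder 0.

Every S-polynomial of the final basis reduces to 0, so we have a Gröbner basis.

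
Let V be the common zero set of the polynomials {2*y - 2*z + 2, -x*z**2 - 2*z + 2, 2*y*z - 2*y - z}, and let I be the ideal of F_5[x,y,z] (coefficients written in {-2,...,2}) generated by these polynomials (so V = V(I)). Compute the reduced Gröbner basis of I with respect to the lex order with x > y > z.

G = {x - 2*z + 2, y - z + 1, z**2 + 1}

f_1 = 2*y - 2*z + 2, LT = y.
f_2 = -x*z**2 - 2*z + 2, LT = x*z**2.
f_3 = 2*y*z - 2*y - z, LT = y*z.

S(f_1,f_3): lcm = y*z. S = y - z**2 - z.
  reduce S modulo (f_1, f_2, f_3):
  remainder -z**2 - 1 ≠ 0; add g_4 = -z**2 - 1 to the basis.

S(f_2,f_3): lcm = x*y*z**2. S = x*y*z - 2*x*z**2 + 2*y*z - 2*y.
  reduce S modulo (f_1, f_2, f_3, g_4):
  remainder -x*z - 2*z - 2 ≠ 0; add g_5 = -x*z - 2*z - 2 to the basis.

S(f_2,g_4): lcm = x*z**2. S = -x + 2*z - 2.
  reduce S modulo (f_1, f_2, f_3, g_4, g_5):
  remainder -x + 2*z - 2 ≠ 0; add g_6 = -x + 2*z - 2 to the basis.

The other S-polynomials (S(f_1,f_2), S(f_1,g_4), S(f_3,g_4), S(f_1,g_5), S(f_2,g_5), S(f_3,g_5), S(g_4,g_5), S(f_1,g_6), S(f_2,g_6), S(f_3,g_6), S(g_4,g_6), S(g_5,g_6)) all reduce to 0 modulo the current basis, so we have a Gröbner basis.
Inter-reduce: drop elements whose leading term is divisible by another's, tail-reduce, and make monic.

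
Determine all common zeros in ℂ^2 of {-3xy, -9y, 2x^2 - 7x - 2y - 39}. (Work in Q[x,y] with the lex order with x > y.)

{(-3, 0), (13/2, 0)}

Compute a lex Gröbner basis by Buchberger's algorithm.
f_1 = -3xy, LT = xy.
f_2 = -9y, LT = y.
f_3 = 2x^2 - 7x - 2y - 39, LT = x^2.

The S-polynomials (S(f_1,f_2), S(f_1,f_3), S(f_2,f_3)) all reduce to 0 modulo the current basis, so we have a Gröbner basis.
Inter-reduce: drop elements whose leading term is divisible by another's, tail-reduce, and make monic.
Reduced Gröbner basis: {x^2 - 7/2x - 39/2, y}.

A lex Gröbner basis eliminates variables successively. Here y depends only on y, with roots {0}; lifting each root through the earlier basis elements recovers the full solutions.
  y = 0: the earlier basis element becomes x^2 - 7/2x - 39/2 = 0, giving x = -3, 13/2 — points (-3, 0), (13/2, 0).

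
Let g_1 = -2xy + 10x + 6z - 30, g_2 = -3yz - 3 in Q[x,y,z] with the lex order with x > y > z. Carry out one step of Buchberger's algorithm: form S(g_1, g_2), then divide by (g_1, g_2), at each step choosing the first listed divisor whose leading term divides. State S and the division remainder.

lcm(LM(g_1), LM(g_2)) = xyz.
S = (lcm/LT(g_1))·g_1 − (lcm/LT(g_2))·g_2 = -5xz - x - 3z^2 + 15z.
Reduce S modulo (g_1, g_2) in that order:
  leading term xz: no divisor's leading term divides it; move -5xz to the remainder.
  leading term x: no divisor's leading term divides it; move -x to the remainder.
  leading term z^2: no divisor's leading term divides it; move -3z^2 to the remainder.
  leading term z: no divisor's leading term divides it; move 15z to the remainder.
The remainder -5xz - x - 3z^2 + 15z is nonzero, so it would be added as the next basis element.

S(g_1, g_2) = -5xz - x - 3z^2 + 15z; remainder on division = -5xz - x - 3z^2 + 15z.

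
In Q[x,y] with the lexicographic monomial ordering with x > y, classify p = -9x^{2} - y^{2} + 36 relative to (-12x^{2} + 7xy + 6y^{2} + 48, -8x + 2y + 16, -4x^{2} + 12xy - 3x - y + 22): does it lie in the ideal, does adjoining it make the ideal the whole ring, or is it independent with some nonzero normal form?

First compute the reduced Gröbner basis of I by Buchberger's algorithm.
f_1 = -12x^{2} + 7xy + 6y^{2} + 48, LT = x^{2}.
f_2 = -8x + 2y + 16, LT = x.
f_3 = -4x^{2} + 12xy - 3x - y + 22, LT = x^{2}.

S(f_1,f_2): lcm = x^{2}. S = -\tfrac{1}{3}xy + 2x - \tfrac{1}{2}y^{2} - 4.
  reduce S modulo (f_1, f_2, f_3):
  remainder -\tfrac{7}{12}y^{2} - \tfrac{1}{6}y ≠ 0; add h_4 = -\tfrac{7}{12}y^{2} - \tfrac{1}{6}y to the basis.

S(f_1,f_3): lcm = x^{2}. S = \tfrac{29}{12}xy - \tfrac{3}{4}x - \tfrac{1}{2}y^{2} - \tfrac{1}{4}y + \tfrac{3}{2}.
  reduce S modulo (f_1, f_2, f_3, h_4):
  remainder \tfrac{489}{112}y ≠ 0; add h_5 = \tfrac{489}{112}y to the basis.

The other S-polynomials (S(f_2,f_3), S(f_1,h_4), S(f_2,h_4), S(f_3,h_4), S(f_1,h_5), S(f_2,h_5), S(f_3,h_5), S(h_4,h_5)) all reduce to 0 modulo the current basis, so we have a Gröbner basis.
Inter-reduce: drop elements whose leading term is divisible by another's, tail-reduce, and make monic.
Reduced Gröbner basis: {x - 2, y}.
Label its elements g_1 = x - 2, g_2 = y.

Reduce p = -9x^{2} - y^{2} + 36 modulo G:
  leading term x^{2}: subtract (-9x)·g_1 from -9x^{2} - y^{2} + 36 → -18x - y^{2} + 36
  leading term x: subtract (-18)·g_1 from -18x - y^{2} + 36 → -y^{2}
  leading term y^{2}: subtract (-y)·g_2 from -y^{2} → 0
  normal form = 0.
Since the normal form is 0, p ∈ I.

Ideal membership is decidable via reduction modulo a Gröbner basis.

-9x^{2} - y^{2} + 36 lies in I (it reduces to 0).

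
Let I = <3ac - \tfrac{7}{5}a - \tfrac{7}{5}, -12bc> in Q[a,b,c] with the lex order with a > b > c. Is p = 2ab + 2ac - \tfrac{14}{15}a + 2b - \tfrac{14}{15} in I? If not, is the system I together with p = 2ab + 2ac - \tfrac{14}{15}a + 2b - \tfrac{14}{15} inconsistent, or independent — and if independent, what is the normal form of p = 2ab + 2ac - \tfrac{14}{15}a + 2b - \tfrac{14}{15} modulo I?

2ab + 2ac - \tfrac{14}{15}a + 2b - \tfrac{14}{15} lies in I (it reduces to 0).

First compute the reduced Gröbner basis of I by Buchberger's algorithm.
f_1 = 3ac - \tfrac{7}{5}a - \tfrac{7}{5}, LT = ac.
f_2 = -12bc, LT = bc.

S(f_1,f_2): lcm = abc. S = -\tfrac{7}{15}ab - \tfrac{7}{15}b.
  reduce S modulo (f_1, f_2):
  remainder -\tfrac{7}{15}ab - \tfrac{7}{15}b ≠ 0; add h_3 = -\tfrac{7}{15}ab - \tfrac{7}{15}b to the basis.

The other S-polynomials (S(f_1,h_3), S(f_2,h_3)) all reduce to 0 modulo the current basis, so we have a Gröbner basis.
Inter-reduce: drop elements whose leading term is divisible by another's, tail-reduce, and make monic.
Reduced Gröbner basis: {ab + b, ac - \tfrac{7}{15}a - \tfrac{7}{15}, bc}.
Label its elements g_1 = ab + b, g_2 = ac - \tfrac{7}{15}a - \tfrac{7}{15}, g_3 = bc.

Reduce p = 2ab + 2ac - \tfrac{14}{15}a + 2b - \tfrac{14}{15} modulo G:
  leading term ab: subtract (2)·g_1 from 2ab + 2ac - \tfrac{14}{15}a + 2b - \tfrac{14}{15} → 2ac - \tfrac{14}{15}a - \tfrac{14}{15}
  leading term ac: subtract (2)·g_2 from 2ac - \tfrac{14}{15}a - \tfrac{14}{15} → 0
  normal form = 0.
Since the normal form is 0, p ∈ I.

The remainder on division by a Gröbner basis is unique — it is the normal form.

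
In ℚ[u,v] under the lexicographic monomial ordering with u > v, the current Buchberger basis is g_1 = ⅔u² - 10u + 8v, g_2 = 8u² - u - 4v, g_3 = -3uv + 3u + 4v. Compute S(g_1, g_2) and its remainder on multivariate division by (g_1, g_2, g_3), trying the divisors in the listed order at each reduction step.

S(g_1, g_2) = -119/8u + 25/2v; remainder on division = -119/8u + 25/2v.

lcm(LM(g_1), LM(g_2)) = u².
S = (lcm/LT(g_1))·g_1 − (lcm/LT(g_2))·g_2 = -119/8u + 25/2v.
Reduce S modulo (g_1, g_2, g_3) in that order:
  leading term u: no divisor's leading term divides it; move -119/8u to the remainder.
  leading term v: no divisor's leading term divides it; move 25/2v to the remainder.
The remainder -119/8u + 25/2v is nonzero, so it would be added as the next basis element.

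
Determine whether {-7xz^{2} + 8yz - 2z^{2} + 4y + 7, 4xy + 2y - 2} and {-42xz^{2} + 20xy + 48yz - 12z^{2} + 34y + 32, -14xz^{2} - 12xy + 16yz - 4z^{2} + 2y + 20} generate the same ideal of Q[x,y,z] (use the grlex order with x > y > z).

Equality of ideals is decidable: compute both reduced Gröbner bases (unique for the ordering) and check whether they agree.
Buchberger on the first generating set:
f_1 = -7xz^{2} + 8yz - 2z^{2} + 4y + 7, LT = xz^{2}.
f_2 = 4xy + 2y - 2, LT = xy.

S(f_1,f_2): lcm = xyz^{2}. S = -\tfrac{8}{7}y^{2}z - \tfrac{3}{14}yz^{2} - \tfrac{4}{7}y^{2} + \tfrac{1}{2}z^{2} - y.
  reduce S modulo (f_1, f_2):
  remainder -\tfrac{8}{7}y^{2}z - \tfrac{3}{14}yz^{2} - \tfrac{4}{7}y^{2} + \tfrac{1}{2}z^{2} - y ≠ 0; add g_3 = -\tfrac{8}{7}y^{2}z - \tfrac{3}{14}yz^{2} - \tfrac{4}{7}y^{2} + \tfrac{1}{2}z^{2} - y to the basis.

The other S-polynomials (S(f_1,g_3), S(f_2,g_3)) all reduce to 0 modulo the current basis, so we have a Gröbner basis.
Inter-reduce: drop elements whose leading term is divisible by another's, tail-reduce, and make monic.
Reduced Gröbner basis: {xz^{2} - \tfrac{8}{7}yz + \tfrac{2}{7}z^{2} - \tfrac{4}{7}y - 1, y^{2}z + \tfrac{3}{16}yz^{2} + \tfrac{1}{2}y^{2} - \tfrac{7}{16}z^{2} + \tfrac{7}{8}y, xy + \tfrac{1}{2}y - \tfrac{1}{2}}.

Buchberger on the second generating set:
h_1 = -42xz^{2} + 20xy + 48yz - 12z^{2} + 34y + 32, LT = xz^{2}.
h_2 = -14xz^{2} - 12xy + 16yz - 4z^{2} + 2y + 20, LT = xz^{2}.

S(h_1,h_2): lcm = xz^{2}. S = -\tfrac{4}{3}xy - \tfrac{2}{3}y + \tfrac{2}{3}.
  reduce S modulo (h_1, h_2):
  remainder -\tfrac{4}{3}xy - \tfrac{2}{3}y + \tfrac{2}{3} ≠ 0; add k_3 = -\tfrac{4}{3}xy - \tfrac{2}{3}y + \tfrac{2}{3} to the basis.

S(h_1,k_3): lcm = xyz^{2}. S = -\tfrac{10}{21}xy^{2} - \tfrac{8}{7}y^{2}z - \tfrac{3}{14}yz^{2} - \tfrac{17}{21}y^{2} + \tfrac{1}{2}z^{2} - \tfrac{16}{21}y.
  reduce S modulo (h_1, h_2, k_3):
  remainder -\tfrac{8}{7}y^{2}z - \tfrac{3}{14}yz^{2} - \tfrac{4}{7}y^{2} + \tfrac{1}{2}z^{2} - y ≠ 0; add k_4 = -\tfrac{8}{7}y^{2}z - \tfrac{3}{14}yz^{2} - \tfrac{4}{7}y^{2} + \tfrac{1}{2}z^{2} - y to the basis.

The other S-polynomials (S(h_2,k_3), S(h_1,k_4), S(h_2,k_4), S(k_3,k_4)) all reduce to 0 modulo the current basis, so we have a Gröbner basis.
Inter-reduce: drop elements whose leading term is divisible by another's, tail-reduce, and make monic.
Reduced Gröbner basis: {xz^{2} - \tfrac{8}{7}yz + \tfrac{2}{7}z^{2} - \tfrac{4}{7}y - 1, y^{2}z + \tfrac{3}{16}yz^{2} + \tfrac{1}{2}y^{2} - \tfrac{7}{16}z^{2} + \tfrac{7}{8}y, xy + \tfrac{1}{2}y - \tfrac{1}{2}}.

The two bases agree; hence the ideals are identical.
The choice of monomial ordering does not affect the verdict — as long as both bases are computed under the same ordering, their equality decides ideal equality.

Yes, the ideals are equal.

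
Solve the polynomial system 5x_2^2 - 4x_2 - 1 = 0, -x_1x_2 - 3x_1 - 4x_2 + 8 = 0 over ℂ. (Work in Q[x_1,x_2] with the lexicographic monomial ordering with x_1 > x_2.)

{(22/7, -1/5), (1, 1)}

Compute a lex Gröbner basis by Buchberger's algorithm.
f_1 = 5x_2^2 - 4x_2 - 1, LT = x_2^2.
f_2 = -x_1x_2 - 3x_1 - 4x_2 + 8, LT = x_1x_2.

S(f_1,f_2): lcm = x_1x_2^2. S = -19/5x_1x_2 - 1/5x_1 - 4x_2^2 + 8x_2.
  leading term x_1x_2: subtract (19/5)·f_2 from -19/5x_1x_2 - 1/5x_1 - 4x_2^2 + 8x_2 → 56/5x_1 - 4x_2^2 + 116/5x_2 - 152/5
  leading term x_1: no divisor's leading term divides it; move 56/5x_1 to the remainder.
  leading term x_2^2: subtract (-4/5)·f_1 from -4x_2^2 + 116/5x_2 - 152/5 → 20x_2 - 156/5
  leading term x_2: no divisor's leading term divides it; move 20x_2 to the remainder.
  leading term 1: no divisor's leading term divides it; move -156/5 to the remainder.
  remainder 56/5x_1 + 20x_2 - 156/5 ≠ 0; add h_3 = 56/5x_1 + 20x_2 - 156/5 to the basis.

The other S-polynomials (S(f_1,h_3), S(f_2,h_3)) all reduce to 0 modulo the current basis, so we have a Gröbner basis.
Inter-reduce: drop elements whose leading term is divisible by another's, tail-reduce, and make monic.
Reduced Gröbner basis: {x_1 + 25/14x_2 - 39/14, x_2^2 - 4/5x_2 - 1/5}.

From the last basis element, x_2^2 - 4/5x_2 - 1/5 = 0, so x_2 takes values in {-1/5, 1}. Each choice, substituted upward through the basis, yields the corresponding point(s) of the solution set.
  x_2 = -1/5: the earlier basis element becomes x_1 - 22/7 = 0, giving x_1 = 22/7 — point (22/7, -1/5).
  x_2 = 1: the earlier basis element becomes x_1 - 1 = 0, giving x_1 = 1 — point (1, 1).
This is the nonlinear analogue of row-reducing a linear system.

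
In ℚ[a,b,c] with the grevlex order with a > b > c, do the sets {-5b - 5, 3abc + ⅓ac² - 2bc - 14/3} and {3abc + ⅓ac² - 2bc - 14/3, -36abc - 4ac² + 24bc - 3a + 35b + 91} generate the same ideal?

No, the ideals differ.

Two ideals are equal iff their reduced Gröbner bases coincide (the reduced basis is unique for a fixed ordering).
Buchberger on the first generating set:
f_1 = -5b - 5, LT = b.
f_2 = 3abc + ⅓ac² - 2bc - 14/3, LT = abc.

S(f_1,f_2): lcm = abc. S = -1/9ac² + ac + ⅔bc + 14/9.
  leading term ac²: no divisor's leading term divides it; move -1/9ac² to the remainder.
  leading term ac: no divisor's leading term divides it; move ac to the remainder.
  leading term bc: subtract (-2/15c)·f_1 from ⅔bc + 14/9 → -⅔c + 14/9
  leading term c: no divisor's leading term divides it; move -⅔c to the remainder.
  leading term 1: no divisor's leading term divides it; move 14/9 to the remainder.
  remainder -1/9ac² + ac - ⅔c + 14/9 ≠ 0; add g_3 = -1/9ac² + ac - ⅔c + 14/9 to the basis.

The other S-polynomials (S(f_1,g_3), S(f_2,g_3)) all reduce to 0 modulo the current basis, so we have a Gröbner basis.
Inter-reduce: drop elements whose leading term is divisible by another's, tail-reduce, and make monic.
Reduced Gröbner basis: {ac² - 9ac + 6c - 14, b + 1}.

Buchberger on the second generating set:
h_1 = 3abc + ⅓ac² - 2bc - 14/3, LT = abc.
h_2 = -36abc - 4ac² + 24bc - 3a + 35b + 91, LT = abc.

S(h_1,h_2): lcm = abc. S = -1/12a + 35/36b + 35/36.
  leading term a: no divisor's leading term divides it; move -1/12a to the remainder.
  leading term b: no divisor's leading term divides it; move 35/36b to the remainder.
  leading term 1: no divisor's leading term divides it; move 35/36 to the remainder.
  remainder -1/12a + 35/36b + 35/36 ≠ 0; add k_3 = -1/12a + 35/36b + 35/36 to the basis.

S(h_1,k_3): lcm = abc. S = 35/3b²c + 1/9ac² + 11bc - 14/9.
  leading term b²c: no divisor's leading term divides it; move 35/3b²c to the remainder.
  leading term ac²: subtract (-4/3c²)·k_3 from 1/9ac² + 11bc - 14/9 → 35/27bc² + 11bc + 35/27c² - 14/9
  leading term bc²: no divisor's leading term divides it; move 35/27bc² to the remainder.
  leading term bc: no divisor's leading term divides it; move 11bc to the remainder.
  leading term c²: no divisor's leading term divides it; move 35/27c² to the remainder.
  leading term 1: no divisor's leading term divides it; move -14/9 to the remainder.
  remainder 35/3b²c + 35/27bc² + 11bc + 35/27c² - 14/9 ≠ 0; add k_4 = 35/3b²c + 35/27bc² + 11bc + 35/27c² - 14/9 to the basis.

The other S-polynomials (S(h_2,k_3), S(h_1,k_4), S(h_2,k_4), S(k_3,k_4)) all reduce to 0 modulo the current basis, so we have a Gröbner basis.
Inter-reduce: drop elements whose leading term is divisible by another's, tail-reduce, and make monic.
Reduced Gröbner basis: {b²c + 1/9bc² + 33/35bc + 1/9c² - 2/15, a - 35/3b - 35/3}.

These differ, so the ideals are not equal.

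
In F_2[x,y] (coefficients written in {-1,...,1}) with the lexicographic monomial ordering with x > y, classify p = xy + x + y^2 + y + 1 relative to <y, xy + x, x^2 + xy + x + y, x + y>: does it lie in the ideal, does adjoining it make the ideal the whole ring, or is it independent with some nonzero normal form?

First compute the reduced Gröbner basis of I by Buchberger's algorithm.
f_1 = y, LT = y.
f_2 = xy + x, LT = xy.
f_3 = x^2 + xy + x + y, LT = x^2.
f_4 = x + y, LT = x.

The S-polynomials (S(f_1,f_2), S(f_1,f_3), S(f_1,f_4), S(f_2,f_3), S(f_2,f_4), S(f_3,f_4)) all reduce to 0 modulo the current basis, so we have a Gröbner basis.
Inter-reduce: drop elements whose leading term is divisible by another's, tail-reduce, and make monic.
Reduced Gröbner basis: {x, y}.
Label its elements g_1 = x, g_2 = y.

Reduce p = xy + x + y^2 + y + 1 modulo G:
  leading term xy: subtract (y)·g_1 from xy + x + y^2 + y + 1 → x + y^2 + y + 1
  leading term x: subtract (1)·g_1 from x + y^2 + y + 1 → y^2 + y + 1
  leading term y^2: subtract (y)·g_2 from y^2 + y + 1 → y + 1
  leading term y: subtract (1)·g_2 from y + 1 → 1
  leading term 1: no divisor's leading term divides it; move 1 to the remainder.
  normal form = 1.
The normal form is nonzero, so p ∉ I. Since p minus its normal form lies in I, I + (p) = I + (r) where r = 1; decide whether this ideal is the whole ring.
Here r = 1 is a nonzero constant, hence a unit: 1 ∈ I + (p), the Gröbner basis of I + (p) is {1}, and the enlarged system has no common solution — adjoining p is inconsistent.

The remainder on division by a Gröbner basis is unique — it is the normal form.

Adjoining xy + x + y^2 + y + 1 makes the ideal the whole ring: the system is inconsistent.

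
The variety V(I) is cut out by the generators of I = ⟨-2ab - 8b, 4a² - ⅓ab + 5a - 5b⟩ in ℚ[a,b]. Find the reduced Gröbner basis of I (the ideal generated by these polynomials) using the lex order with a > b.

This is the nonlinear analogue of row-reducing a linear system.

f_1 = -2ab - 8b, LT = ab.
f_2 = 4a² - ⅓ab + 5a - 5b, LT = a².

S(f_1,f_2): lcm = a²b. S = 1/12ab² + 11/4ab + 5/4b².
  reduce S modulo (f_1, f_2):
  remainder 11/12b² - 11b ≠ 0; add g_3 = 11/12b² - 11b to the basis.

The other S-polynomials (S(f_1,g_3), S(f_2,g_3)) all reduce to 0 modulo the current basis, so we have a Gröbner basis.

G = {a² + 5/4a - 11/12b, ab + 4b, b² - 12b}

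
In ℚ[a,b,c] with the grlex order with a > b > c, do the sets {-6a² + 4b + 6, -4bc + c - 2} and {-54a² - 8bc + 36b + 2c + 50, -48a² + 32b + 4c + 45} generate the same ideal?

No, the ideals differ.

Equality of ideals is decidable: compute both reduced Gröbner bases (unique for the ordering) and check whether they agree.
Buchberger on the first generating set:
f_1 = -6a² + 4b + 6, LT = a².
f_2 = -4bc + c - 2, LT = bc.

The S-polynomials (S(f_1,f_2)) all reduce to 0 modulo the current basis, so we have a Gröbner basis.
Inter-reduce: drop elements whose leading term is divisible by another's, tail-reduce, and make monic.
Reduced Gröbner basis: {a² - ⅔b - 1, bc - ¼c + ½}.

Buchberger on the second generating set:
h_1 = -54a² - 8bc + 36b + 2c + 50, LT = a².
h_2 = -48a² + 32b + 4c + 45, LT = a².

S(h_1,h_2): lcm = a². S = 4/27bc + 5/108c + 5/432.
  reduce S modulo (h_1, h_2):
  remainder 4/27bc + 5/108c + 5/432 ≠ 0; add k_3 = 4/27bc + 5/108c + 5/432 to the basis.

The other S-polynomials (S(h_1,k_3), S(h_2,k_3)) all reduce to 0 modulo the current basis, so we have a Gröbner basis.
Inter-reduce: drop elements whose leading term is divisible by another's, tail-reduce, and make monic.
Reduced Gröbner basis: {a² - ⅔b - 1/12c - 15/16, bc + 5/16c + 5/64}.

Since the reduced bases disagree, the two ideals are not the same.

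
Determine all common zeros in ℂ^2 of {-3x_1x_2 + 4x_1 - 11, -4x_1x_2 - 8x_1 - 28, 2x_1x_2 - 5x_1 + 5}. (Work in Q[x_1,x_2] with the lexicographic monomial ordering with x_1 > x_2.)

Compute a lex Gröbner basis by Buchberger's algorithm.
f_1 = -3x_1x_2 + 4x_1 - 11, LT = x_1x_2.
f_2 = -4x_1x_2 - 8x_1 - 28, LT = x_1x_2.
f_3 = 2x_1x_2 - 5x_1 + 5, LT = x_1x_2.

S(f_1,f_2): lcm = x_1x_2. S = -10/3x_1 - 10/3.
  reduce S modulo (f_1, f_2, f_3):
  remainder -10/3x_1 - 10/3 ≠ 0; add h_4 = -10/3x_1 - 10/3 to the basis.

S(f_1,h_4): lcm = x_1x_2. S = -4/3x_1 - x_2 + 11/3.
  reduce S modulo (f_1, f_2, f_3, h_4):
  remainder -x_2 + 5 ≠ 0; add h_5 = -x_2 + 5 to the basis.

The other S-polynomials (S(f_1,f_3), S(f_2,f_3), S(f_2,h_4), S(f_3,h_4), S(f_1,h_5), S(f_2,h_5), S(f_3,h_5), S(h_4,h_5)) all reduce to 0 modulo the current basis, so we have a Gröbner basis.
Inter-reduce: drop elements whose leading term is divisible by another's, tail-reduce, and make monic.
Reduced Gröbner basis: {x_1 + 1, x_2 - 5}.

From the last basis element, x_2 - 5 = 0, so x_2 takes values in {5}. Each choice, substituted upward through the basis, yields the corresponding point(s) of the solution set.
  x_2 = 5: the earlier basis element becomes x_1 + 1 = 0, giving x_1 = -1 — point (-1, 5).

{(-1, 5)}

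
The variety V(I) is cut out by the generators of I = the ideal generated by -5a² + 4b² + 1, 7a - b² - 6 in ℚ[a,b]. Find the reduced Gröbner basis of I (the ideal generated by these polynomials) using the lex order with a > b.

f_1 = -5a² + 4b² + 1, LT = a².
f_2 = 7a - b² - 6, LT = a.

S(f_1,f_2): lcm = a². S = 1/7ab² + 6/7a - ⅘b² - ⅕.
  leading term ab²: subtract (1/49b²)·f_2 from 1/7ab² + 6/7a - ⅘b² - ⅕ → 6/7a + 1/49b⁴ - 166/245b² - ⅕
  leading term a: subtract (6/49)·f_2 from 6/7a + 1/49b⁴ - 166/245b² - ⅕ → 1/49b⁴ - 136/245b² + 131/245
  leading term b⁴: no divisor's leading term divides it; move 1/49b⁴ to the remainder.
  leading term b²: no divisor's leading term divides it; move -136/245b² to the remainder.
  leading term 1: no divisor's leading term divides it; move 131/245 to the remainder.
  remainder 1/49b⁴ - 136/245b² + 131/245 ≠ 0; add g_3 = 1/49b⁴ - 136/245b² + 131/245 to the basis.

The other S-polynomials (S(f_1,g_3), S(f_2,g_3)) all reduce to 0 modulo the current basis, so we have a Gröbner basis.
Inter-reduce: drop elements whose leading term is divisible by another's, tail-reduce, and make monic.

G = {a - 1/7b² - 6/7, b⁴ - 136/5b² + 131/5}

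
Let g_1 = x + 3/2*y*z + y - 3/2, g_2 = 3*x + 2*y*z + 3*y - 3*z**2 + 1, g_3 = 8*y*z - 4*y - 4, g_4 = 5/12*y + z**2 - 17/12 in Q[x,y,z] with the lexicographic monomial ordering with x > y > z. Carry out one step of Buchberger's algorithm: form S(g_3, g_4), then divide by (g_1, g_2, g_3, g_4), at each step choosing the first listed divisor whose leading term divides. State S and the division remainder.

lcm(LM(g_3), LM(g_4)) = y*z.
S = (lcm/LT(g_3))·g_3 − (lcm/LT(g_4))·g_4 = -1/2*y - 12/5*z**3 + 17/5*z - 1/2.
Reduce S modulo (g_1, g_2, g_3, g_4) in that order:
  leading term y: subtract (-6/5)·g_4 from -1/2*y - 12/5*z**3 + 17/5*z - 1/2 → -12/5*z**3 + 6/5*z**2 + 17/5*z - 11/5
  leading term z**3: no divisor's leading term divides it; move -12/5*z**3 to the remainder.
  leading term z**2: no divisor's leading term divides it; move 6/5*z**2 to the remainder.
  leading term z: no divisor's leading term divides it; move 17/5*z to the remainder.
  leading term 1: no divisor's leading term divides it; move -11/5 to the remainder.
The remainder -12/5*z**3 + 6/5*z**2 + 17/5*z - 11/5 is nonzero, so it would be added as the next basis element.

S(g_3, g_4) = -1/2*y - 12/5*z**3 + 17/5*z - 1/2; remainder on division = -12/5*z**3 + 6/5*z**2 + 17/5*z - 11/5.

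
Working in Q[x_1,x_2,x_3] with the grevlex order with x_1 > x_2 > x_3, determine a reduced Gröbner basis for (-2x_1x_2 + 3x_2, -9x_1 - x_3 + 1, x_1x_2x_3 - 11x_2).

Buchberger's algorithm terminates because the ascending chain of leading-term ideals stabilizes.

f_1 = -2x_1x_2 + 3x_2, LT = x_1x_2.
f_2 = -9x_1 - x_3 + 1, LT = x_1.
f_3 = x_1x_2x_3 - 11x_2, LT = x_1x_2x_3.

S(f_1,f_2): lcm = x_1x_2. S = -1/9x_2x_3 - 25/18x_2.
  leading term x_2x_3: no divisor's leading term divides it; move -1/9x_2x_3 to the remainder.
  leading term x_2: no divisor's leading term divides it; move -25/18x_2 to the remainder.
  remainder -1/9x_2x_3 - 25/18x_2 ≠ 0; add g_4 = -1/9x_2x_3 - 25/18x_2 to the basis.

S(f_1,f_3): lcm = x_1x_2x_3. S = -3/2x_2x_3 + 11x_2.
  leading term x_2x_3: subtract (27/2)·g_4 from -3/2x_2x_3 + 11x_2 → 119/4x_2
  leading term x_2: no divisor's leading term divides it; move 119/4x_2 to the remainder.
  remainder 119/4x_2 ≠ 0; add g_5 = 119/4x_2 to the basis.

The other S-polynomials (S(f_2,f_3), S(f_1,g_4), S(f_2,g_4), S(f_3,g_4), S(f_1,g_5), S(f_2,g_5), S(f_3,g_5), S(g_4,g_5)) all reduce to 0 modulo the current basis, so we have a Gröbner basis.
Inter-reduce: drop elements whose leading term is divisible by another's, tail-reduce, and make monic.

G = {x_1 + 1/9x_3 - 1/9, x_2}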